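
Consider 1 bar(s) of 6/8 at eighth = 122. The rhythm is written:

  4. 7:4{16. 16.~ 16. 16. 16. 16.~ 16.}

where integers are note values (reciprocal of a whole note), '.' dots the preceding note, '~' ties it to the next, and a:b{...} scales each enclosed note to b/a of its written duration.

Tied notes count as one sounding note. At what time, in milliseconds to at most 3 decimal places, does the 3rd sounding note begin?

1. 0.0ms @ 0 + 1475.41ms (3)
2. 1475.41ms @ 3 + 210.773ms (3/7)
3. 1686.183ms @ 24/7 + 421.546ms (6/7)
4. 2107.728ms @ 30/7 + 210.773ms (3/7)
5. 2318.501ms @ 33/7 + 210.773ms (3/7)
6. 2529.274ms @ 36/7 + 421.546ms (6/7)

note 3 onset = 24/7b = 1686.183ms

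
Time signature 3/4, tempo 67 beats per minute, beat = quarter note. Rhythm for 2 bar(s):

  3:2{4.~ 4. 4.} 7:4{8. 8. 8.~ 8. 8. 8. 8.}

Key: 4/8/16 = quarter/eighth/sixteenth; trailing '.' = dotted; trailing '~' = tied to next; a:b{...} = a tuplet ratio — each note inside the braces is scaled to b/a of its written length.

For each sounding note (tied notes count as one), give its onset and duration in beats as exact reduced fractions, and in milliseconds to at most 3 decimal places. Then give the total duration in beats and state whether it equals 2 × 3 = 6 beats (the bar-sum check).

1) 0.0ms=0b +1791.045ms=2b
2) 1791.045ms=2b +895.522ms=1b
3) 2686.567ms=3b +383.795ms=3/7b
4) 3070.362ms=24/7b +383.795ms=3/7b
5) 3454.158ms=27/7b +767.591ms=6/7b
6) 4221.748ms=33/7b +383.795ms=3/7b
7) 4605.544ms=36/7b +383.795ms=3/7b
8) 4989.339ms=39/7b +383.795ms=3/7b
Σ=6b of 6 (67bpm 3/4) — PASS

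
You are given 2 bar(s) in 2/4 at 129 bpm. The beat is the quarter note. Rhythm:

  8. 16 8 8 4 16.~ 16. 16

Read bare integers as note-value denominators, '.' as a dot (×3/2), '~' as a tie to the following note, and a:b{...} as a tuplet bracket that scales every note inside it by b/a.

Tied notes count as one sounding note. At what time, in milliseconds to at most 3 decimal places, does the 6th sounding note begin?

note 6 onset = 3b = 1395.349ms

1. 0.0ms @ 0 + 348.837ms (3/4)
2. 348.837ms @ 3/4 + 116.279ms (1/4)
3. 465.116ms @ 1 + 232.558ms (1/2)
4. 697.674ms @ 3/2 + 232.558ms (1/2)
5. 930.233ms @ 2 + 465.116ms (1)
6. 1395.349ms @ 3 + 348.837ms (3/4)
7. 1744.186ms @ 15/4 + 116.279ms (1/4)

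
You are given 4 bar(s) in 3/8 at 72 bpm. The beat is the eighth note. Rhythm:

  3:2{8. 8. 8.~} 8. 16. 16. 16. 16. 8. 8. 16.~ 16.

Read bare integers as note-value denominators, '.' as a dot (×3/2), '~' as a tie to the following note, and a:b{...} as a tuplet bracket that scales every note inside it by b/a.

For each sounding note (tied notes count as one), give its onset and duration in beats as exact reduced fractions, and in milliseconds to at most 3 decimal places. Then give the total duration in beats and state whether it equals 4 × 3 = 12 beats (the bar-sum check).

1) 0.0ms=0b +833.333ms=1b
2) 833.333ms=1b +833.333ms=1b
3) 1666.667ms=2b +2083.333ms=5/2b
4) 3750.0ms=9/2b +625.0ms=3/4b
5) 4375.0ms=21/4b +625.0ms=3/4b
6) 5000.0ms=6b +625.0ms=3/4b
7) 5625.0ms=27/4b +625.0ms=3/4b
8) 6250.0ms=15/2b +1250.0ms=3/2b
9) 7500.0ms=9b +1250.0ms=3/2b
10) 8750.0ms=21/2b +1250.0ms=3/2b
Σ=12b of 12 (72bpm 3/8) — PASS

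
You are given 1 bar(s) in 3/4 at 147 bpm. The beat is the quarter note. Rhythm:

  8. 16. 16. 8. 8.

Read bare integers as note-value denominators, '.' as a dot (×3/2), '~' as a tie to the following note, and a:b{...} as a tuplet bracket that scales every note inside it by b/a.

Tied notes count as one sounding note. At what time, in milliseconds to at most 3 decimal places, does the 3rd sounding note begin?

1. 0.0ms @ 0 + 306.122ms (3/4)
2. 306.122ms @ 3/4 + 153.061ms (3/8)
3. 459.184ms @ 9/8 + 153.061ms (3/8)
4. 612.245ms @ 3/2 + 306.122ms (3/4)
5. 918.367ms @ 9/4 + 306.122ms (3/4)

note 3 onset = 9/8b = 459.184ms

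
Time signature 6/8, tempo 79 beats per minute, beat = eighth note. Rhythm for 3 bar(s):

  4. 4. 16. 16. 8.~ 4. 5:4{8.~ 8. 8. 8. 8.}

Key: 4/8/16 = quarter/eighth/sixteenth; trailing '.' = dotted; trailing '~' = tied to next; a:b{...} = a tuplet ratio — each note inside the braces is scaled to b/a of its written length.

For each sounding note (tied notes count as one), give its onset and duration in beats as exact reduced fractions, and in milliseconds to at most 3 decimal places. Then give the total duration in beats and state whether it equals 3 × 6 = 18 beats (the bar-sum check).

1) 0.0ms=0b +2278.481ms=3b
2) 2278.481ms=3b +2278.481ms=3b
3) 4556.962ms=6b +569.62ms=3/4b
4) 5126.582ms=27/4b +569.62ms=3/4b
5) 5696.203ms=15/2b +3417.722ms=9/2b
6) 9113.924ms=12b +1822.785ms=12/5b
7) 10936.709ms=72/5b +911.392ms=6/5b
8) 11848.101ms=78/5b +911.392ms=6/5b
9) 12759.494ms=84/5b +911.392ms=6/5b
Σ=18b of 18 (79bpm 6/8) — PASS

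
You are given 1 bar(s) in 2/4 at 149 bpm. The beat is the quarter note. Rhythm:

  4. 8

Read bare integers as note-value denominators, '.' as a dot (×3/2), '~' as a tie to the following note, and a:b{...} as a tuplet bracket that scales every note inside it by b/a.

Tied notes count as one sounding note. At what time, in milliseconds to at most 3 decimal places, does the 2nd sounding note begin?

note 2 onset = 3/2b = 604.027ms

1. 0.0ms @ 0 + 604.027ms (3/2)
2. 604.027ms @ 3/2 + 201.342ms (1/2)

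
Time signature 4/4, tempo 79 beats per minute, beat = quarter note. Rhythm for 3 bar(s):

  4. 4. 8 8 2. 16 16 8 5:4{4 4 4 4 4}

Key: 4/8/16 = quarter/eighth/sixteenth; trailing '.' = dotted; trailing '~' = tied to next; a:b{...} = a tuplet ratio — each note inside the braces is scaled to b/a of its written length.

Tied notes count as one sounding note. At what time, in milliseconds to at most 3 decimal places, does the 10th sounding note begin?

note 10 onset = 44/5b = 6683.544ms

1. 0.0ms @ 0 + 1139.241ms (3/2)
2. 1139.241ms @ 3/2 + 1139.241ms (3/2)
3. 2278.481ms @ 3 + 379.747ms (1/2)
4. 2658.228ms @ 7/2 + 379.747ms (1/2)
5. 3037.975ms @ 4 + 2278.481ms (3)
6. 5316.456ms @ 7 + 189.873ms (1/4)
7. 5506.329ms @ 29/4 + 189.873ms (1/4)
8. 5696.203ms @ 15/2 + 379.747ms (1/2)
9. 6075.949ms @ 8 + 607.595ms (4/5)
10. 6683.544ms @ 44/5 + 607.595ms (4/5)
11. 7291.139ms @ 48/5 + 607.595ms (4/5)
12. 7898.734ms @ 52/5 + 607.595ms (4/5)
13. 8506.329ms @ 56/5 + 607.595ms (4/5)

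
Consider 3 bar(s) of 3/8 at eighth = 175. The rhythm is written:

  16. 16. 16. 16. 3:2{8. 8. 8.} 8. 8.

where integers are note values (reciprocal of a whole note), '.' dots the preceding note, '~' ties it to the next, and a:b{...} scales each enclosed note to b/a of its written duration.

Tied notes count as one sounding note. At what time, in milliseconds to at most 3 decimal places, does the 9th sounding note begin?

1. 0.0ms @ 0 + 257.143ms (3/4)
2. 257.143ms @ 3/4 + 257.143ms (3/4)
3. 514.286ms @ 3/2 + 257.143ms (3/4)
4. 771.429ms @ 9/4 + 257.143ms (3/4)
5. 1028.571ms @ 3 + 342.857ms (1)
6. 1371.429ms @ 4 + 342.857ms (1)
7. 1714.286ms @ 5 + 342.857ms (1)
8. 2057.143ms @ 6 + 514.286ms (3/2)
9. 2571.429ms @ 15/2 + 514.286ms (3/2)

note 9 onset = 15/2b = 2571.429ms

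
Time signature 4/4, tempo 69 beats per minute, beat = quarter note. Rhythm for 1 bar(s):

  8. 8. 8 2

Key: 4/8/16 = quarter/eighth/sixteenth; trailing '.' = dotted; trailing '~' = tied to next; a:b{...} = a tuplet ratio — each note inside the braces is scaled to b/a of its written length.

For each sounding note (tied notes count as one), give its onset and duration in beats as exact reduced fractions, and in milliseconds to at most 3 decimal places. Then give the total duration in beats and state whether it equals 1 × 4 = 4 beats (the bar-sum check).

1) 0.0ms=0b +652.174ms=3/4b
2) 652.174ms=3/4b +652.174ms=3/4b
3) 1304.348ms=3/2b +434.783ms=1/2b
4) 1739.13ms=2b +1739.13ms=2b
Σ=4b of 4 (69bpm 4/4) — PASS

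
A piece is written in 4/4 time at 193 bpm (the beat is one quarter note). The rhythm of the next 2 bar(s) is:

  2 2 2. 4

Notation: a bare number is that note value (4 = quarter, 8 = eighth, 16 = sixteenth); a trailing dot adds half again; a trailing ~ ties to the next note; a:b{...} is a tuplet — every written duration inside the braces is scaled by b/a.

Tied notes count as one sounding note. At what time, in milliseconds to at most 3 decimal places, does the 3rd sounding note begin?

note 3 onset = 4b = 1243.523ms

1. 0.0ms @ 0 + 621.762ms (2)
2. 621.762ms @ 2 + 621.762ms (2)
3. 1243.523ms @ 4 + 932.642ms (3)
4. 2176.166ms @ 7 + 310.881ms (1)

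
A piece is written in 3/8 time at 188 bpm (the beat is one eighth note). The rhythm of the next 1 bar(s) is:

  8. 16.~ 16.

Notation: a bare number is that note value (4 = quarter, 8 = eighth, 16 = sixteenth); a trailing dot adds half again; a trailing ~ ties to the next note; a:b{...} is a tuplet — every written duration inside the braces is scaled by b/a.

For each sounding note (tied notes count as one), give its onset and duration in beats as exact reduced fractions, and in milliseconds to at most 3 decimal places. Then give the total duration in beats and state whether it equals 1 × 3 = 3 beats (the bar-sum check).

1) 0.0ms=0b +478.723ms=3/2b
2) 478.723ms=3/2b +478.723ms=3/2b
Σ=3b of 3 (188bpm 3/8) — PASS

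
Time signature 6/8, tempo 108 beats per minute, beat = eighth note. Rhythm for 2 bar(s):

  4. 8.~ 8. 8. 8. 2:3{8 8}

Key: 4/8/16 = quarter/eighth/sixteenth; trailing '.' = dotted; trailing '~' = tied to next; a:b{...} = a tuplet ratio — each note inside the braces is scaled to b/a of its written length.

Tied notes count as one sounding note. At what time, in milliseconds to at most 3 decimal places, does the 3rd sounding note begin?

note 3 onset = 6b = 3333.333ms

1. 0.0ms @ 0 + 1666.667ms (3)
2. 1666.667ms @ 3 + 1666.667ms (3)
3. 3333.333ms @ 6 + 833.333ms (3/2)
4. 4166.667ms @ 15/2 + 833.333ms (3/2)
5. 5000.0ms @ 9 + 833.333ms (3/2)
6. 5833.333ms @ 21/2 + 833.333ms (3/2)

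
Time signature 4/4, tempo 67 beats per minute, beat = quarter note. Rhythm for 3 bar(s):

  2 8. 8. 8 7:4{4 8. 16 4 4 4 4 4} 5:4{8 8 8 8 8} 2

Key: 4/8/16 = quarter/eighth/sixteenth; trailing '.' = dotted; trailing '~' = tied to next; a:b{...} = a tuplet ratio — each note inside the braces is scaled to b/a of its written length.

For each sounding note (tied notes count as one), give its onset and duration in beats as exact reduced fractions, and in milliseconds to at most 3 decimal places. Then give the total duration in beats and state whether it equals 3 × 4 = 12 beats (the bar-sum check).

1) 0.0ms=0b +1791.045ms=2b
2) 1791.045ms=2b +671.642ms=3/4b
3) 2462.687ms=11/4b +671.642ms=3/4b
4) 3134.328ms=7/2b +447.761ms=1/2b
5) 3582.09ms=4b +511.727ms=4/7b
6) 4093.817ms=32/7b +383.795ms=3/7b
7) 4477.612ms=5b +127.932ms=1/7b
8) 4605.544ms=36/7b +511.727ms=4/7b
9) 5117.271ms=40/7b +511.727ms=4/7b
10) 5628.998ms=44/7b +511.727ms=4/7b
11) 6140.725ms=48/7b +511.727ms=4/7b
12) 6652.452ms=52/7b +511.727ms=4/7b
13) 7164.179ms=8b +358.209ms=2/5b
14) 7522.388ms=42/5b +358.209ms=2/5b
15) 7880.597ms=44/5b +358.209ms=2/5b
16) 8238.806ms=46/5b +358.209ms=2/5b
17) 8597.015ms=48/5b +358.209ms=2/5b
18) 8955.224ms=10b +1791.045ms=2b
Σ=12b of 12 (67bpm 4/4) — PASS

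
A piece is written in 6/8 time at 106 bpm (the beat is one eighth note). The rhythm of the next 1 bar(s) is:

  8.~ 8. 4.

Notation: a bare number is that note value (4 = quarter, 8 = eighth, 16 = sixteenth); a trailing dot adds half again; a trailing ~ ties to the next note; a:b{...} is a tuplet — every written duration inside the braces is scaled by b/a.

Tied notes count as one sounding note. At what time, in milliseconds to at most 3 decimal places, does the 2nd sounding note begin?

1. 0.0ms @ 0 + 1698.113ms (3)
2. 1698.113ms @ 3 + 1698.113ms (3)

note 2 onset = 3b = 1698.113ms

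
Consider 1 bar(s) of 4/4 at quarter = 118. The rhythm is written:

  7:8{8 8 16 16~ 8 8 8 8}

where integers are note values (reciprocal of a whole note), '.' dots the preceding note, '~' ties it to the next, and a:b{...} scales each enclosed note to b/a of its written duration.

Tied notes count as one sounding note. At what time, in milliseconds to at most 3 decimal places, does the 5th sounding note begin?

1. 0.0ms @ 0 + 290.557ms (4/7)
2. 290.557ms @ 4/7 + 290.557ms (4/7)
3. 581.114ms @ 8/7 + 145.278ms (2/7)
4. 726.392ms @ 10/7 + 435.835ms (6/7)
5. 1162.228ms @ 16/7 + 290.557ms (4/7)
6. 1452.785ms @ 20/7 + 290.557ms (4/7)
7. 1743.341ms @ 24/7 + 290.557ms (4/7)

note 5 onset = 16/7b = 1162.228ms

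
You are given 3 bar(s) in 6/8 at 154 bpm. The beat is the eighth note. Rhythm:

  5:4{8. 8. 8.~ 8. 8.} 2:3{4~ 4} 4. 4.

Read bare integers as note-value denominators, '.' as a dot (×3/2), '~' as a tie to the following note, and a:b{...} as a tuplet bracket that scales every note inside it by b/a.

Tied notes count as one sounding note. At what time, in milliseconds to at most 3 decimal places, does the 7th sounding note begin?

1. 0.0ms @ 0 + 467.532ms (6/5)
2. 467.532ms @ 6/5 + 467.532ms (6/5)
3. 935.065ms @ 12/5 + 935.065ms (12/5)
4. 1870.13ms @ 24/5 + 467.532ms (6/5)
5. 2337.662ms @ 6 + 2337.662ms (6)
6. 4675.325ms @ 12 + 1168.831ms (3)
7. 5844.156ms @ 15 + 1168.831ms (3)

note 7 onset = 15b = 5844.156ms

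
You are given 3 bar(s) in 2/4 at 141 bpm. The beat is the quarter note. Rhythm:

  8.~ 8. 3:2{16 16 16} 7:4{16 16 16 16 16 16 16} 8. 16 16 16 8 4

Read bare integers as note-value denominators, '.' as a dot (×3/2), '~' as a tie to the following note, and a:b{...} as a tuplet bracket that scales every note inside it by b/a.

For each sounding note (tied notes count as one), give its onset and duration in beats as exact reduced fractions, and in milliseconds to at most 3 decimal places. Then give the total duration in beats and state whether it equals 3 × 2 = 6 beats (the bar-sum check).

1) 0.0ms=0b +638.298ms=3/2b
2) 638.298ms=3/2b +70.922ms=1/6b
3) 709.22ms=5/3b +70.922ms=1/6b
4) 780.142ms=11/6b +70.922ms=1/6b
5) 851.064ms=2b +60.79ms=1/7b
6) 911.854ms=15/7b +60.79ms=1/7b
7) 972.644ms=16/7b +60.79ms=1/7b
8) 1033.435ms=17/7b +60.79ms=1/7b
9) 1094.225ms=18/7b +60.79ms=1/7b
10) 1155.015ms=19/7b +60.79ms=1/7b
11) 1215.805ms=20/7b +60.79ms=1/7b
12) 1276.596ms=3b +319.149ms=3/4b
13) 1595.745ms=15/4b +106.383ms=1/4b
14) 1702.128ms=4b +106.383ms=1/4b
15) 1808.511ms=17/4b +106.383ms=1/4b
16) 1914.894ms=9/2b +212.766ms=1/2b
17) 2127.66ms=5b +425.532ms=1b
Σ=6b of 6 (141bpm 2/4) — PASS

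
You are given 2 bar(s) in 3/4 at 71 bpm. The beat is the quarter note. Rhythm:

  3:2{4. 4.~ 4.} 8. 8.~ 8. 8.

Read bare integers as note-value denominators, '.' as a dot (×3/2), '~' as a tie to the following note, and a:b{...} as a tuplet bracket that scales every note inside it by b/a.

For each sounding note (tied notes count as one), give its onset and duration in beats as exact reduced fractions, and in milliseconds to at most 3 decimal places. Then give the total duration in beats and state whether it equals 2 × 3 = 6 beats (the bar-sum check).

1) 0.0ms=0b +845.07ms=1b
2) 845.07ms=1b +1690.141ms=2b
3) 2535.211ms=3b +633.803ms=3/4b
4) 3169.014ms=15/4b +1267.606ms=3/2b
5) 4436.62ms=21/4b +633.803ms=3/4b
Σ=6b of 6 (71bpm 3/4) — PASS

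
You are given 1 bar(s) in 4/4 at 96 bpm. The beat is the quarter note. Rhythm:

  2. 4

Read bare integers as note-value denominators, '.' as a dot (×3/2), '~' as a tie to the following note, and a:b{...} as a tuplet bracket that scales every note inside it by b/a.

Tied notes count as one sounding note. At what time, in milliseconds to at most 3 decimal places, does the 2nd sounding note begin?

1. 0.0ms @ 0 + 1875.0ms (3)
2. 1875.0ms @ 3 + 625.0ms (1)

note 2 onset = 3b = 1875.0ms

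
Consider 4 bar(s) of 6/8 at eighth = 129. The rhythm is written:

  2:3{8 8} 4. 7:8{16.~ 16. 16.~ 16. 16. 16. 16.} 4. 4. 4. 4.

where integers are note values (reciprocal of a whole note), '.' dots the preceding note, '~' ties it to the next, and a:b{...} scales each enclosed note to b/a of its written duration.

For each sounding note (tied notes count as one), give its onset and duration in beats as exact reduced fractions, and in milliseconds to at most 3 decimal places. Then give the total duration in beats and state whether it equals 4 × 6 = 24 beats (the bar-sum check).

1) 0.0ms=0b +697.674ms=3/2b
2) 697.674ms=3/2b +697.674ms=3/2b
3) 1395.349ms=3b +1395.349ms=3b
4) 2790.698ms=6b +797.342ms=12/7b
5) 3588.04ms=54/7b +797.342ms=12/7b
6) 4385.382ms=66/7b +398.671ms=6/7b
7) 4784.053ms=72/7b +398.671ms=6/7b
8) 5182.724ms=78/7b +398.671ms=6/7b
9) 5581.395ms=12b +1395.349ms=3b
10) 6976.744ms=15b +1395.349ms=3b
11) 8372.093ms=18b +1395.349ms=3b
12) 9767.442ms=21b +1395.349ms=3b
Σ=24b of 24 (129bpm 6/8) — PASS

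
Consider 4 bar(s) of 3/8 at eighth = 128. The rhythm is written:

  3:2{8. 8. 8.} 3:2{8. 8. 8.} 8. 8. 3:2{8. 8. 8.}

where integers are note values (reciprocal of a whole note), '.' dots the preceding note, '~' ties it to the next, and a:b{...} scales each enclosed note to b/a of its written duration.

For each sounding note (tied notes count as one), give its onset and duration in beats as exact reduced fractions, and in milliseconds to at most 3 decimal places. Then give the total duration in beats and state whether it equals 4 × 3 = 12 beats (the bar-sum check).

1) 0.0ms=0b +468.75ms=1b
2) 468.75ms=1b +468.75ms=1b
3) 937.5ms=2b +468.75ms=1b
4) 1406.25ms=3b +468.75ms=1b
5) 1875.0ms=4b +468.75ms=1b
6) 2343.75ms=5b +468.75ms=1b
7) 2812.5ms=6b +703.125ms=3/2b
8) 3515.625ms=15/2b +703.125ms=3/2b
9) 4218.75ms=9b +468.75ms=1b
10) 4687.5ms=10b +468.75ms=1b
11) 5156.25ms=11b +468.75ms=1b
Σ=12b of 12 (128bpm 3/8) — PASS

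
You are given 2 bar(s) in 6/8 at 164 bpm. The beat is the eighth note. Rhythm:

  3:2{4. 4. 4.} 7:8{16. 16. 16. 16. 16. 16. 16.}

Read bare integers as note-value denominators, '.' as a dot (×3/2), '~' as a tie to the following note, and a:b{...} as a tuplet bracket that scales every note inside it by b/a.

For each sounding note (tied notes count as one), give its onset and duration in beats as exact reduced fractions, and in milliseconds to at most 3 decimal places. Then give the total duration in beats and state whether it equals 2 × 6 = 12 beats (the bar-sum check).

1) 0.0ms=0b +731.707ms=2b
2) 731.707ms=2b +731.707ms=2b
3) 1463.415ms=4b +731.707ms=2b
4) 2195.122ms=6b +313.589ms=6/7b
5) 2508.711ms=48/7b +313.589ms=6/7b
6) 2822.3ms=54/7b +313.589ms=6/7b
7) 3135.889ms=60/7b +313.589ms=6/7b
8) 3449.477ms=66/7b +313.589ms=6/7b
9) 3763.066ms=72/7b +313.589ms=6/7b
10) 4076.655ms=78/7b +313.589ms=6/7b
Σ=12b of 12 (164bpm 6/8) — PASS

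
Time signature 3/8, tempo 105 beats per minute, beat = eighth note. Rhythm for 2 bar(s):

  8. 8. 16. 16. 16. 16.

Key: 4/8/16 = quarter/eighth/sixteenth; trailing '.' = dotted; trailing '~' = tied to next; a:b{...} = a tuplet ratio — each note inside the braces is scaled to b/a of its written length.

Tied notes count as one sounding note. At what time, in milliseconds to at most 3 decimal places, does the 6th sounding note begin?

1. 0.0ms @ 0 + 857.143ms (3/2)
2. 857.143ms @ 3/2 + 857.143ms (3/2)
3. 1714.286ms @ 3 + 428.571ms (3/4)
4. 2142.857ms @ 15/4 + 428.571ms (3/4)
5. 2571.429ms @ 9/2 + 428.571ms (3/4)
6. 3000.0ms @ 21/4 + 428.571ms (3/4)

note 6 onset = 21/4b = 3000.0ms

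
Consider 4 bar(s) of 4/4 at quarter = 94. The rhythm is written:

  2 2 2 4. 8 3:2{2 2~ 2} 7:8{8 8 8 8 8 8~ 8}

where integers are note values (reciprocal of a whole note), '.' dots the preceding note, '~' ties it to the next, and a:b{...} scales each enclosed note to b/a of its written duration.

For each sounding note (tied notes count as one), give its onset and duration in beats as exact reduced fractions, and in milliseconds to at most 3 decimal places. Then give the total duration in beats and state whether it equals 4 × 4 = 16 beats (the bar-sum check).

1) 0.0ms=0b +1276.596ms=2b
2) 1276.596ms=2b +1276.596ms=2b
3) 2553.191ms=4b +1276.596ms=2b
4) 3829.787ms=6b +957.447ms=3/2b
5) 4787.234ms=15/2b +319.149ms=1/2b
6) 5106.383ms=8b +851.064ms=4/3b
7) 5957.447ms=28/3b +1702.128ms=8/3b
8) 7659.574ms=12b +364.742ms=4/7b
9) 8024.316ms=88/7b +364.742ms=4/7b
10) 8389.058ms=92/7b +364.742ms=4/7b
11) 8753.799ms=96/7b +364.742ms=4/7b
12) 9118.541ms=100/7b +364.742ms=4/7b
13) 9483.283ms=104/7b +729.483ms=8/7b
Σ=16b of 16 (94bpm 4/4) — PASS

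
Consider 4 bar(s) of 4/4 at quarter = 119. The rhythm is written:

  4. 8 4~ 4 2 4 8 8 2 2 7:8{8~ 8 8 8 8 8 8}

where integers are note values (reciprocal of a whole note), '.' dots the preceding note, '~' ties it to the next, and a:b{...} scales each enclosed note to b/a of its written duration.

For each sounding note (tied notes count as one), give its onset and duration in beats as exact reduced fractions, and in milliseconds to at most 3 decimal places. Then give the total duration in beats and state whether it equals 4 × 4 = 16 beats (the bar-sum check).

1) 0.0ms=0b +756.303ms=3/2b
2) 756.303ms=3/2b +252.101ms=1/2b
3) 1008.403ms=2b +1008.403ms=2b
4) 2016.807ms=4b +1008.403ms=2b
5) 3025.21ms=6b +504.202ms=1b
6) 3529.412ms=7b +252.101ms=1/2b
7) 3781.513ms=15/2b +252.101ms=1/2b
8) 4033.613ms=8b +1008.403ms=2b
9) 5042.017ms=10b +1008.403ms=2b
10) 6050.42ms=12b +576.23ms=8/7b
11) 6626.651ms=92/7b +288.115ms=4/7b
12) 6914.766ms=96/7b +288.115ms=4/7b
13) 7202.881ms=100/7b +288.115ms=4/7b
14) 7490.996ms=104/7b +288.115ms=4/7b
15) 7779.112ms=108/7b +288.115ms=4/7b
Σ=16b of 16 (119bpm 4/4) — PASS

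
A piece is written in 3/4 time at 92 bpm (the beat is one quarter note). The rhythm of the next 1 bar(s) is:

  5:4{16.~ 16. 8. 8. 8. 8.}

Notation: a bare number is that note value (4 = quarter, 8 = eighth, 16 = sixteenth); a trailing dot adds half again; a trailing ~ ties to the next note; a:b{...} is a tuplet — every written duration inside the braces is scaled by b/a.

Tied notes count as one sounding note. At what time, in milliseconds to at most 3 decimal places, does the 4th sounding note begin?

1. 0.0ms @ 0 + 391.304ms (3/5)
2. 391.304ms @ 3/5 + 391.304ms (3/5)
3. 782.609ms @ 6/5 + 391.304ms (3/5)
4. 1173.913ms @ 9/5 + 391.304ms (3/5)
5. 1565.217ms @ 12/5 + 391.304ms (3/5)

note 4 onset = 9/5b = 1173.913ms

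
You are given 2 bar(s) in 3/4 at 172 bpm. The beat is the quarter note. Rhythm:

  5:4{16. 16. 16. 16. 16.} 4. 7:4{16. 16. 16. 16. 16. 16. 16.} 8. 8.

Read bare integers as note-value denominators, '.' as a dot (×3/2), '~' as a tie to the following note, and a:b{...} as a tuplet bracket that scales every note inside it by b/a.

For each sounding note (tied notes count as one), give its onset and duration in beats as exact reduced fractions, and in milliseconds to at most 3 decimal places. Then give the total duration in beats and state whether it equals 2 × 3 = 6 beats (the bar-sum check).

1) 0.0ms=0b +104.651ms=3/10b
2) 104.651ms=3/10b +104.651ms=3/10b
3) 209.302ms=3/5b +104.651ms=3/10b
4) 313.953ms=9/10b +104.651ms=3/10b
5) 418.605ms=6/5b +104.651ms=3/10b
6) 523.256ms=3/2b +523.256ms=3/2b
7) 1046.512ms=3b +74.751ms=3/14b
8) 1121.262ms=45/14b +74.751ms=3/14b
9) 1196.013ms=24/7b +74.751ms=3/14b
10) 1270.764ms=51/14b +74.751ms=3/14b
11) 1345.515ms=27/7b +74.751ms=3/14b
12) 1420.266ms=57/14b +74.751ms=3/14b
13) 1495.017ms=30/7b +74.751ms=3/14b
14) 1569.767ms=9/2b +261.628ms=3/4b
15) 1831.395ms=21/4b +261.628ms=3/4b
Σ=6b of 6 (172bpm 3/4) — PASS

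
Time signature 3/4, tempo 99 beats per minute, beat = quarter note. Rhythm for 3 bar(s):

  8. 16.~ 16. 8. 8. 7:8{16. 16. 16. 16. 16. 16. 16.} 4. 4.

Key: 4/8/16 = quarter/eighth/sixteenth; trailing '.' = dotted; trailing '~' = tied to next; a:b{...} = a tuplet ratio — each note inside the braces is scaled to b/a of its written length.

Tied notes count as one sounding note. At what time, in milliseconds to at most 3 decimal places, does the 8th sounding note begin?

note 8 onset = 30/7b = 2597.403ms

1. 0.0ms @ 0 + 454.545ms (3/4)
2. 454.545ms @ 3/4 + 454.545ms (3/4)
3. 909.091ms @ 3/2 + 454.545ms (3/4)
4. 1363.636ms @ 9/4 + 454.545ms (3/4)
5. 1818.182ms @ 3 + 259.74ms (3/7)
6. 2077.922ms @ 24/7 + 259.74ms (3/7)
7. 2337.662ms @ 27/7 + 259.74ms (3/7)
8. 2597.403ms @ 30/7 + 259.74ms (3/7)
9. 2857.143ms @ 33/7 + 259.74ms (3/7)
10. 3116.883ms @ 36/7 + 259.74ms (3/7)
11. 3376.623ms @ 39/7 + 259.74ms (3/7)
12. 3636.364ms @ 6 + 909.091ms (3/2)
13. 4545.455ms @ 15/2 + 909.091ms (3/2)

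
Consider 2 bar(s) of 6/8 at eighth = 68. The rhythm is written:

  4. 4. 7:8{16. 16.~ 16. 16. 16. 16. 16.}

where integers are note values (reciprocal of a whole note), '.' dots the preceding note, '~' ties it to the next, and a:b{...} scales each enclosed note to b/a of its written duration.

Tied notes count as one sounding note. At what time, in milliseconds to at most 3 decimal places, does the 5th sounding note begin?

note 5 onset = 60/7b = 7563.025ms

1. 0.0ms @ 0 + 2647.059ms (3)
2. 2647.059ms @ 3 + 2647.059ms (3)
3. 5294.118ms @ 6 + 756.303ms (6/7)
4. 6050.42ms @ 48/7 + 1512.605ms (12/7)
5. 7563.025ms @ 60/7 + 756.303ms (6/7)
6. 8319.328ms @ 66/7 + 756.303ms (6/7)
7. 9075.63ms @ 72/7 + 756.303ms (6/7)
8. 9831.933ms @ 78/7 + 756.303ms (6/7)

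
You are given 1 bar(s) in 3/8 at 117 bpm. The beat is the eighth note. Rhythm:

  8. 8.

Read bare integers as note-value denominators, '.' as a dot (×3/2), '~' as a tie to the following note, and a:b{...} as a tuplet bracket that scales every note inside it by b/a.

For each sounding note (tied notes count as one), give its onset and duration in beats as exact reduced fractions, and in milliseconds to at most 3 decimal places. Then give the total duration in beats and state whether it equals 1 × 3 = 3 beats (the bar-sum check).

1) 0.0ms=0b +769.231ms=3/2b
2) 769.231ms=3/2b +769.231ms=3/2b
Σ=3b of 3 (117bpm 3/8) — PASS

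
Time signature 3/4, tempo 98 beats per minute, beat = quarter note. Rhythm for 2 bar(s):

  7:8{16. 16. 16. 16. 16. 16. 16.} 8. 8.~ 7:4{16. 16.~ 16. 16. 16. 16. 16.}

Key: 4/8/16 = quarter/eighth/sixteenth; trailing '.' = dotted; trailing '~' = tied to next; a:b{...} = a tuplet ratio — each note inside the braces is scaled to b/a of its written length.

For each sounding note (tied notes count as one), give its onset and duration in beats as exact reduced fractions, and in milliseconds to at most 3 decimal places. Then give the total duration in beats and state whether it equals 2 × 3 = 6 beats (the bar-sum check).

1) 0.0ms=0b +262.391ms=3/7b
2) 262.391ms=3/7b +262.391ms=3/7b
3) 524.781ms=6/7b +262.391ms=3/7b
4) 787.172ms=9/7b +262.391ms=3/7b
5) 1049.563ms=12/7b +262.391ms=3/7b
6) 1311.953ms=15/7b +262.391ms=3/7b
7) 1574.344ms=18/7b +262.391ms=3/7b
8) 1836.735ms=3b +459.184ms=3/4b
9) 2295.918ms=15/4b +590.379ms=27/28b
10) 2886.297ms=33/7b +262.391ms=3/7b
11) 3148.688ms=36/7b +131.195ms=3/14b
12) 3279.883ms=75/14b +131.195ms=3/14b
13) 3411.079ms=39/7b +131.195ms=3/14b
14) 3542.274ms=81/14b +131.195ms=3/14b
Σ=6b of 6 (98bpm 3/4) — PASS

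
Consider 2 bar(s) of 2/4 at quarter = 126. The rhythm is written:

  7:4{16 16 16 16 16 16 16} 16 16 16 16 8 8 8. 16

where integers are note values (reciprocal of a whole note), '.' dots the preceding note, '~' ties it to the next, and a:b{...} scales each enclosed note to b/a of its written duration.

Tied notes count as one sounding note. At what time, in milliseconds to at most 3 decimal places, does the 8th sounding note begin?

note 8 onset = 1b = 476.19ms

1. 0.0ms @ 0 + 68.027ms (1/7)
2. 68.027ms @ 1/7 + 68.027ms (1/7)
3. 136.054ms @ 2/7 + 68.027ms (1/7)
4. 204.082ms @ 3/7 + 68.027ms (1/7)
5. 272.109ms @ 4/7 + 68.027ms (1/7)
6. 340.136ms @ 5/7 + 68.027ms (1/7)
7. 408.163ms @ 6/7 + 68.027ms (1/7)
8. 476.19ms @ 1 + 119.048ms (1/4)
9. 595.238ms @ 5/4 + 119.048ms (1/4)
10. 714.286ms @ 3/2 + 119.048ms (1/4)
11. 833.333ms @ 7/4 + 119.048ms (1/4)
12. 952.381ms @ 2 + 238.095ms (1/2)
13. 1190.476ms @ 5/2 + 238.095ms (1/2)
14. 1428.571ms @ 3 + 357.143ms (3/4)
15. 1785.714ms @ 15/4 + 119.048ms (1/4)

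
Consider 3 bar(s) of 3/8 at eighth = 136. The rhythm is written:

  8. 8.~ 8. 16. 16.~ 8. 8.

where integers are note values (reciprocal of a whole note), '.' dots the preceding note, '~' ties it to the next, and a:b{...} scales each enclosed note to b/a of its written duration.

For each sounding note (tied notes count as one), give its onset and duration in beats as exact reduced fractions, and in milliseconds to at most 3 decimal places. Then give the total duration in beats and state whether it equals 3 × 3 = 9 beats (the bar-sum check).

1) 0.0ms=0b +661.765ms=3/2b
2) 661.765ms=3/2b +1323.529ms=3b
3) 1985.294ms=9/2b +330.882ms=3/4b
4) 2316.176ms=21/4b +992.647ms=9/4b
5) 3308.824ms=15/2b +661.765ms=3/2b
Σ=9b of 9 (136bpm 3/8) — PASS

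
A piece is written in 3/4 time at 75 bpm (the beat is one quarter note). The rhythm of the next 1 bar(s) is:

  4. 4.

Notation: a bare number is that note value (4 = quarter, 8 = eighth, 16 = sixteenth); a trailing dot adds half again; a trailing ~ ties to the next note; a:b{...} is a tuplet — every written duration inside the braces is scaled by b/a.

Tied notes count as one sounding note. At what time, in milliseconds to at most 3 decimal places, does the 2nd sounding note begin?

note 2 onset = 3/2b = 1200.0ms

1. 0.0ms @ 0 + 1200.0ms (3/2)
2. 1200.0ms @ 3/2 + 1200.0ms (3/2)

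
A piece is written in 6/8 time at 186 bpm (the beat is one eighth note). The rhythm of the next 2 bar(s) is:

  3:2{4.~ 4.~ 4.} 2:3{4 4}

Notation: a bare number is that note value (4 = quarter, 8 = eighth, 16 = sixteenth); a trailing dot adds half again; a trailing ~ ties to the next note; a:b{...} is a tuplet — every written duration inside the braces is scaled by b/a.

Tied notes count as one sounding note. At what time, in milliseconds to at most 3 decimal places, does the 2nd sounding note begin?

1. 0.0ms @ 0 + 1935.484ms (6)
2. 1935.484ms @ 6 + 967.742ms (3)
3. 2903.226ms @ 9 + 967.742ms (3)

note 2 onset = 6b = 1935.484ms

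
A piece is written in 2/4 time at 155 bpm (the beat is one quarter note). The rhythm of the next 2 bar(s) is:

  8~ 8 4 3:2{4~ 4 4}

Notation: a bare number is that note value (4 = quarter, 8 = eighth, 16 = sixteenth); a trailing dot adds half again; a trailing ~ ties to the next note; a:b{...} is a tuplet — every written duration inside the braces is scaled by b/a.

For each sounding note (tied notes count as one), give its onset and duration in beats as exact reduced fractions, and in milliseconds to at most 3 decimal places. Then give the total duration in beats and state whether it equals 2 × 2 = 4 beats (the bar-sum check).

1) 0.0ms=0b +387.097ms=1b
2) 387.097ms=1b +387.097ms=1b
3) 774.194ms=2b +516.129ms=4/3b
4) 1290.323ms=10/3b +258.065ms=2/3b
Σ=4b of 4 (155bpm 2/4) — PASS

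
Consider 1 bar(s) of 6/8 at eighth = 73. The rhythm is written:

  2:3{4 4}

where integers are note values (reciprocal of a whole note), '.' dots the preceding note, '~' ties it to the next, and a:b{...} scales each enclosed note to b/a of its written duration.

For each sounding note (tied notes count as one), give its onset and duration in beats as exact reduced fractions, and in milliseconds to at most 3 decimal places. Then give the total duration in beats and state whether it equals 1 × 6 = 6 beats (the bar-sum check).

1) 0.0ms=0b +2465.753ms=3b
2) 2465.753ms=3b +2465.753ms=3b
Σ=6b of 6 (73bpm 6/8) — PASS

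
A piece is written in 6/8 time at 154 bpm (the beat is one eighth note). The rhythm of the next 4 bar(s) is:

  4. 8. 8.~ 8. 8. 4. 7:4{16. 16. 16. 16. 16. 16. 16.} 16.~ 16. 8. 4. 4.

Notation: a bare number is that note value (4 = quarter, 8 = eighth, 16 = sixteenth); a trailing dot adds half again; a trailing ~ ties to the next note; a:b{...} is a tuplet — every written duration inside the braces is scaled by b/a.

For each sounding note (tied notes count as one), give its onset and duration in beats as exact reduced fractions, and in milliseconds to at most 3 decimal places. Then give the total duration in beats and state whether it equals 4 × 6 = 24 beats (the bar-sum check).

1) 0.0ms=0b +1168.831ms=3b
2) 1168.831ms=3b +584.416ms=3/2b
3) 1753.247ms=9/2b +1168.831ms=3b
4) 2922.078ms=15/2b +584.416ms=3/2b
5) 3506.494ms=9b +1168.831ms=3b
6) 4675.325ms=12b +166.976ms=3/7b
7) 4842.301ms=87/7b +166.976ms=3/7b
8) 5009.276ms=90/7b +166.976ms=3/7b
9) 5176.252ms=93/7b +166.976ms=3/7b
10) 5343.228ms=96/7b +166.976ms=3/7b
11) 5510.204ms=99/7b +166.976ms=3/7b
12) 5677.18ms=102/7b +166.976ms=3/7b
13) 5844.156ms=15b +584.416ms=3/2b
14) 6428.571ms=33/2b +584.416ms=3/2b
15) 7012.987ms=18b +1168.831ms=3b
16) 8181.818ms=21b +1168.831ms=3b
Σ=24b of 24 (154bpm 6/8) — PASS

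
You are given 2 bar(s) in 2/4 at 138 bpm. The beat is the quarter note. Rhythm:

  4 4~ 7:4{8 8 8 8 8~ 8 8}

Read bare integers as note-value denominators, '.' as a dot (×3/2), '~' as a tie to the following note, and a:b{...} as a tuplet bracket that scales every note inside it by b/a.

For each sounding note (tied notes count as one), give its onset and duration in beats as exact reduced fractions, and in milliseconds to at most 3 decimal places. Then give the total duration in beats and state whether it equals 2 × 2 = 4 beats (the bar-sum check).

1) 0.0ms=0b +434.783ms=1b
2) 434.783ms=1b +559.006ms=9/7b
3) 993.789ms=16/7b +124.224ms=2/7b
4) 1118.012ms=18/7b +124.224ms=2/7b
5) 1242.236ms=20/7b +124.224ms=2/7b
6) 1366.46ms=22/7b +248.447ms=4/7b
7) 1614.907ms=26/7b +124.224ms=2/7b
Σ=4b of 4 (138bpm 2/4) — PASS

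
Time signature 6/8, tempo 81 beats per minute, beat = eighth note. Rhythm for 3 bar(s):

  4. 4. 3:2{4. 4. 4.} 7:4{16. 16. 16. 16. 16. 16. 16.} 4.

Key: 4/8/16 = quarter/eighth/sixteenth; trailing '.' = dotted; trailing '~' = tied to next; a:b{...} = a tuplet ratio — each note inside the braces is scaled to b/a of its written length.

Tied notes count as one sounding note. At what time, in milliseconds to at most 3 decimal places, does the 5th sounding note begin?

note 5 onset = 10b = 7407.407ms

1. 0.0ms @ 0 + 2222.222ms (3)
2. 2222.222ms @ 3 + 2222.222ms (3)
3. 4444.444ms @ 6 + 1481.481ms (2)
4. 5925.926ms @ 8 + 1481.481ms (2)
5. 7407.407ms @ 10 + 1481.481ms (2)
6. 8888.889ms @ 12 + 317.46ms (3/7)
7. 9206.349ms @ 87/7 + 317.46ms (3/7)
8. 9523.81ms @ 90/7 + 317.46ms (3/7)
9. 9841.27ms @ 93/7 + 317.46ms (3/7)
10. 10158.73ms @ 96/7 + 317.46ms (3/7)
11. 10476.19ms @ 99/7 + 317.46ms (3/7)
12. 10793.651ms @ 102/7 + 317.46ms (3/7)
13. 11111.111ms @ 15 + 2222.222ms (3)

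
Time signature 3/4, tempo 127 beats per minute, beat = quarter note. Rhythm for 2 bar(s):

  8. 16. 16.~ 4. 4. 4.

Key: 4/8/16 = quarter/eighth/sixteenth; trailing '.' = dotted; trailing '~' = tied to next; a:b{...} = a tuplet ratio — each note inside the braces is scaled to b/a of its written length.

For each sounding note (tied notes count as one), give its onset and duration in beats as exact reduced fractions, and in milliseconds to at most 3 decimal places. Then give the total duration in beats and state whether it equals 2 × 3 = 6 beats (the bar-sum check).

1) 0.0ms=0b +354.331ms=3/4b
2) 354.331ms=3/4b +177.165ms=3/8b
3) 531.496ms=9/8b +885.827ms=15/8b
4) 1417.323ms=3b +708.661ms=3/2b
5) 2125.984ms=9/2b +708.661ms=3/2b
Σ=6b of 6 (127bpm 3/4) — PASS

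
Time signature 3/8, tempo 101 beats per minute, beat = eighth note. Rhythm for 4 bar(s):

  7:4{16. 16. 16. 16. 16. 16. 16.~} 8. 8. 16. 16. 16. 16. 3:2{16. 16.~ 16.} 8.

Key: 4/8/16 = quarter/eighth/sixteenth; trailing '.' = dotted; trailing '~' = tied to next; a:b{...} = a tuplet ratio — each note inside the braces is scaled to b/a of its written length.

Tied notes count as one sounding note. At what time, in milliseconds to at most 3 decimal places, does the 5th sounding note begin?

note 5 onset = 12/7b = 1018.388ms

1. 0.0ms @ 0 + 254.597ms (3/7)
2. 254.597ms @ 3/7 + 254.597ms (3/7)
3. 509.194ms @ 6/7 + 254.597ms (3/7)
4. 763.791ms @ 9/7 + 254.597ms (3/7)
5. 1018.388ms @ 12/7 + 254.597ms (3/7)
6. 1272.984ms @ 15/7 + 254.597ms (3/7)
7. 1527.581ms @ 18/7 + 1145.686ms (27/14)
8. 2673.267ms @ 9/2 + 891.089ms (3/2)
9. 3564.356ms @ 6 + 445.545ms (3/4)
10. 4009.901ms @ 27/4 + 445.545ms (3/4)
11. 4455.446ms @ 15/2 + 445.545ms (3/4)
12. 4900.99ms @ 33/4 + 445.545ms (3/4)
13. 5346.535ms @ 9 + 297.03ms (1/2)
14. 5643.564ms @ 19/2 + 594.059ms (1)
15. 6237.624ms @ 21/2 + 891.089ms (3/2)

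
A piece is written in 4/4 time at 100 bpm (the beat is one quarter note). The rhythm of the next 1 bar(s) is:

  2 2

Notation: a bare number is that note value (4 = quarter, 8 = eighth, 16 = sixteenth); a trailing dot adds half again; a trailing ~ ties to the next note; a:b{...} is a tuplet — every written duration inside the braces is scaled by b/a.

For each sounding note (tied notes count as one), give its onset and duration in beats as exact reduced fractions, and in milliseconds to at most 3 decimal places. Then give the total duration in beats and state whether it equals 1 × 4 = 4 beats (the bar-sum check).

1) 0.0ms=0b +1200.0ms=2b
2) 1200.0ms=2b +1200.0ms=2b
Σ=4b of 4 (100bpm 4/4) — PASS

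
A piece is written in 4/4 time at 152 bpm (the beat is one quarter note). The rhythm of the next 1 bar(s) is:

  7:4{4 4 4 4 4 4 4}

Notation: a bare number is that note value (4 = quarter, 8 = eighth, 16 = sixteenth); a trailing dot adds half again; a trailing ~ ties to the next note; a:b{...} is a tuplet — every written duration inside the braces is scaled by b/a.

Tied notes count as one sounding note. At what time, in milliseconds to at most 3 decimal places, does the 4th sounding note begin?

1. 0.0ms @ 0 + 225.564ms (4/7)
2. 225.564ms @ 4/7 + 225.564ms (4/7)
3. 451.128ms @ 8/7 + 225.564ms (4/7)
4. 676.692ms @ 12/7 + 225.564ms (4/7)
5. 902.256ms @ 16/7 + 225.564ms (4/7)
6. 1127.82ms @ 20/7 + 225.564ms (4/7)
7. 1353.383ms @ 24/7 + 225.564ms (4/7)

note 4 onset = 12/7b = 676.692ms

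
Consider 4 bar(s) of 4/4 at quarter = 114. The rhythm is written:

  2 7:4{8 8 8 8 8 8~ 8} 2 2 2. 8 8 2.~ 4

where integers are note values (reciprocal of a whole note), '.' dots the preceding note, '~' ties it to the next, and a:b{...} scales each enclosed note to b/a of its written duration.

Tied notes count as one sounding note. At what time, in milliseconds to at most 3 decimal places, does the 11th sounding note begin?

1. 0.0ms @ 0 + 1052.632ms (2)
2. 1052.632ms @ 2 + 150.376ms (2/7)
3. 1203.008ms @ 16/7 + 150.376ms (2/7)
4. 1353.383ms @ 18/7 + 150.376ms (2/7)
5. 1503.759ms @ 20/7 + 150.376ms (2/7)
6. 1654.135ms @ 22/7 + 150.376ms (2/7)
7. 1804.511ms @ 24/7 + 300.752ms (4/7)
8. 2105.263ms @ 4 + 1052.632ms (2)
9. 3157.895ms @ 6 + 1052.632ms (2)
10. 4210.526ms @ 8 + 1578.947ms (3)
11. 5789.474ms @ 11 + 263.158ms (1/2)
12. 6052.632ms @ 23/2 + 263.158ms (1/2)
13. 6315.789ms @ 12 + 2105.263ms (4)

note 11 onset = 11b = 5789.474ms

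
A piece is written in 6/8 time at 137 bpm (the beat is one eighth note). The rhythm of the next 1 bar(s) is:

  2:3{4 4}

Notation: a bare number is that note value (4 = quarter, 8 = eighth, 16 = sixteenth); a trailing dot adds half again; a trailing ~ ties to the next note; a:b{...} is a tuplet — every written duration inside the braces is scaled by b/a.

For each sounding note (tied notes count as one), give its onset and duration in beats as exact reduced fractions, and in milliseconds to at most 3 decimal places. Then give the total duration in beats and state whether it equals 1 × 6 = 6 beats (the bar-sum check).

1) 0.0ms=0b +1313.869ms=3b
2) 1313.869ms=3b +1313.869ms=3b
Σ=6b of 6 (137bpm 6/8) — PASS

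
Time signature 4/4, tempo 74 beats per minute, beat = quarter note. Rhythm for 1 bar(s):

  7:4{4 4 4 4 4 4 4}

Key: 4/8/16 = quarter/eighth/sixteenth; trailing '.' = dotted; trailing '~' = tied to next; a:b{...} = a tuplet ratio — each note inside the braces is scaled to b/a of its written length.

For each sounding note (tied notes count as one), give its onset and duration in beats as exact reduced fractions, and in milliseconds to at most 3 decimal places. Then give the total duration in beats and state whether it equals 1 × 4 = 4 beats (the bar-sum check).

1) 0.0ms=0b +463.32ms=4/7b
2) 463.32ms=4/7b +463.32ms=4/7b
3) 926.641ms=8/7b +463.32ms=4/7b
4) 1389.961ms=12/7b +463.32ms=4/7b
5) 1853.282ms=16/7b +463.32ms=4/7b
6) 2316.602ms=20/7b +463.32ms=4/7b
7) 2779.923ms=24/7b +463.32ms=4/7b
Σ=4b of 4 (74bpm 4/4) — PASS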